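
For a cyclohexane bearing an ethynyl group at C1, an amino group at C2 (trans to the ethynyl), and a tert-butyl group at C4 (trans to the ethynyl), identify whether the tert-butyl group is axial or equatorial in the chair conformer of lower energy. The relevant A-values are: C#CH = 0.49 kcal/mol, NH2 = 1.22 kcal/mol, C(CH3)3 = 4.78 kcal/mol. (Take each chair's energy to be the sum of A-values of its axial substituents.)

equatorial

Chair I (ethynyl axial, amino axial, tert-butyl axial): E = 6.49 kcal/mol.
Chair II (ethynyl equatorial, amino equatorial, tert-butyl equatorial): E = 0.00 kcal/mol.
Chair II is the more stable (lower-energy) conformer, and in that chair the tert-butyl group is equatorial.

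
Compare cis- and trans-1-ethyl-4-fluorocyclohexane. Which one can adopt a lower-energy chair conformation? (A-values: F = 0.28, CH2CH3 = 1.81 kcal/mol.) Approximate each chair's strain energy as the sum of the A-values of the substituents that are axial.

trans

At 1,4 positions (parity opposite): cis → (a,e or e,a); trans → (e,e or a,a).
Best chair for cis: E = 0.28 kcal/mol; best chair for trans: E = 0.00 kcal/mol.
The trans isomer is lower by 0.28 kcal/mol.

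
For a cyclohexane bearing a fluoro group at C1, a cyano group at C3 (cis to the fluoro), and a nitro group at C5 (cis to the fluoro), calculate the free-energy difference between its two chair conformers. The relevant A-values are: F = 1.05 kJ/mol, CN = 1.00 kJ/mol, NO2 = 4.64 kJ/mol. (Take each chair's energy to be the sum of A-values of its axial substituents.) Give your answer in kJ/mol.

6.69 kJ/mol

Chair I (fluoro axial, cyano axial, nitro axial): E = 6.69 kJ/mol.
Chair II (fluoro equatorial, cyano equatorial, nitro equatorial): E = 0.00 kJ/mol.
ΔE = 6.69 − 0.00 = 6.69 kJ/mol; chair II is more stable.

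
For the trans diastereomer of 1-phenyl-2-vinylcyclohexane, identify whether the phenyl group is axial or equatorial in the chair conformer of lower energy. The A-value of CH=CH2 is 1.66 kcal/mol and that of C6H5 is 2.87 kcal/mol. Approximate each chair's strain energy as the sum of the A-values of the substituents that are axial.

C1 and C2 have opposite parity, so for the trans isomer the two substituents are e,e in one chair and a,a in the other.
Chair I (vinyl axial, phenyl axial): E = 4.53 kcal/mol.
Chair II (vinyl equatorial, phenyl equatorial): E = 0.00 kcal/mol.
Chair II is the more stable (lower-energy) conformer, and in that chair the phenyl group is equatorial.

equatorial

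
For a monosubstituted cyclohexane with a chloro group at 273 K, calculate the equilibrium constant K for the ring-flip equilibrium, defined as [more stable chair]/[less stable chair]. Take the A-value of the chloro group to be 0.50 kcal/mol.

One chair has the chloro group axial (E = 0.50 kcal/mol) and the other has it equatorial (E = 0).
ΔG = 0.50 kcal/mol between the two chairs.
K = exp(ΔG/RT) with R = 1.987×10⁻³ kcal mol⁻¹ K⁻¹ and T = 273 K gives K ≈ 2.51.

K ≈ 2.51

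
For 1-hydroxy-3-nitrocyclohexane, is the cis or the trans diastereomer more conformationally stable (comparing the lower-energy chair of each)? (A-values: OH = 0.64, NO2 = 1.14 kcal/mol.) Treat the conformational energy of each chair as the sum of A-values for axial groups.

At 1,3 positions (parity same): cis → (e,e or a,a); trans → (a,e or e,a).
Best chair for cis: E = 0.00 kcal/mol; best chair for trans: E = 0.64 kcal/mol.
The cis isomer is lower by 0.64 kcal/mol.

cis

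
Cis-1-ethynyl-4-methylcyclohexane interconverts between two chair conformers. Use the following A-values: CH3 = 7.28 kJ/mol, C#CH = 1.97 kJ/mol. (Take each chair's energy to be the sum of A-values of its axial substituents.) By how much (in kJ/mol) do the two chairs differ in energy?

5.31 kJ/mol

C1 and C4 have opposite parity, so for the cis isomer the two substituents are one axial and one equatorial in each chair.
Chair I (methyl axial, ethynyl equatorial): E = 7.28 kJ/mol.
Chair II (methyl equatorial, ethynyl axial): E = 1.97 kJ/mol.
ΔE = 7.28 − 1.97 = 5.31 kJ/mol; chair II is more stable.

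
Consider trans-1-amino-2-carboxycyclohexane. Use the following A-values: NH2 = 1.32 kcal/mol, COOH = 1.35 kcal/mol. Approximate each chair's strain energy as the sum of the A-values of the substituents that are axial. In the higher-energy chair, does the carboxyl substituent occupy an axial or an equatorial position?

C1 and C2 have opposite parity, so for the trans isomer the two substituents are e,e in one chair and a,a in the other.
Chair I (amino axial, carboxyl axial): E = 2.67 kcal/mol.
Chair II (amino equatorial, carboxyl equatorial): E = 0.00 kcal/mol.
Chair I is the less stable (higher-energy) conformer, and in that chair the carboxyl group is axial.

axial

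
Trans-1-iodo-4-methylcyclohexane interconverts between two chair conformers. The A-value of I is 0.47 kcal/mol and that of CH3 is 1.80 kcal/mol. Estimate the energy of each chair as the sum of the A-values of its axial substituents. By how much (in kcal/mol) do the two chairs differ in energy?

2.27 kcal/mol

C1 and C4 have opposite parity, so for the trans isomer the two substituents are e,e in one chair and a,a in the other.
Chair I (iodo axial, methyl axial): E = 2.27 kcal/mol.
Chair II (iodo equatorial, methyl equatorial): E = 0.00 kcal/mol.
ΔE = 2.27 − 0.00 = 2.27 kcal/mol; chair II is more stable.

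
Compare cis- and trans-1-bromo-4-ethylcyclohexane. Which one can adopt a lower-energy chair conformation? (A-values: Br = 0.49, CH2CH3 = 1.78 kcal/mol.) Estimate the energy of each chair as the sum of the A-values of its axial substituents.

At 1,4 positions (parity opposite): cis → (a,e or e,a); trans → (e,e or a,a).
Best chair for cis: E = 0.49 kcal/mol; best chair for trans: E = 0.00 kcal/mol.
The trans isomer is lower by 0.49 kcal/mol.

trans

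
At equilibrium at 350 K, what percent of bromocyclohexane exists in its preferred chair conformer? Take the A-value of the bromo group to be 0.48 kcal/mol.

66.6%

One chair has the bromo group axial (E = 0.48 kcal/mol) and the other has it equatorial (E = 0).
ΔG = 0.48 kcal/mol between the two chairs.
K = exp(ΔG/RT) with R = 1.987×10⁻³ kcal mol⁻¹ K⁻¹ and T = 350 K gives K ≈ 1.99.
Fraction in the lower-energy chair = K/(K+1) = 66.6%.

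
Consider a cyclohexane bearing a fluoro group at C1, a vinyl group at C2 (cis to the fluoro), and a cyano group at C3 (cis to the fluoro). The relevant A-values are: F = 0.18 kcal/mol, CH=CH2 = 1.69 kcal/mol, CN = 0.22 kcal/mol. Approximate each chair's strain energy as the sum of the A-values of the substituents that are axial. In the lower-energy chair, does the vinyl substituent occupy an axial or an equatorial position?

Chair I (fluoro axial, vinyl equatorial, cyano axial): E = 0.40 kcal/mol.
Chair II (fluoro equatorial, vinyl axial, cyano equatorial): E = 1.69 kcal/mol.
Chair I is the more stable (lower-energy) conformer, and in that chair the vinyl group is equatorial.

equatorial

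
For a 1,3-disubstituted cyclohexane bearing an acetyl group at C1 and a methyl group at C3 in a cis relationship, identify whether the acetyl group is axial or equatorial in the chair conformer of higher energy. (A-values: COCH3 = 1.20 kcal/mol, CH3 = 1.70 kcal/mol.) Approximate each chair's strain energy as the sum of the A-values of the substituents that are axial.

axial

C1 and C3 have the same parity, so for the cis isomer the two substituents are e,e in one chair and a,a in the other.
Chair I (acetyl axial, methyl axial): E = 2.90 kcal/mol.
Chair II (acetyl equatorial, methyl equatorial): E = 0.00 kcal/mol.
Chair I is the less stable (higher-energy) conformer, and in that chair the acetyl group is axial.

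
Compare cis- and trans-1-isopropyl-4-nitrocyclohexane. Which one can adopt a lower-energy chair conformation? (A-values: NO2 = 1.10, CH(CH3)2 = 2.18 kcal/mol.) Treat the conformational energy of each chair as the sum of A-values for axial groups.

trans

At 1,4 positions (parity opposite): cis → (a,e or e,a); trans → (e,e or a,a).
Best chair for cis: E = 1.10 kcal/mol; best chair for trans: E = 0.00 kcal/mol.
The trans isomer is lower by 1.10 kcal/mol.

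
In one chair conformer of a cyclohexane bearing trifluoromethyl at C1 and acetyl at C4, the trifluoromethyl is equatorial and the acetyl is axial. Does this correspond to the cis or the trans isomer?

cis

C1 and C4 have opposite parity, so their axial bonds point in opposite directions.
With opposite-parity carbons, two substituents on the same face are one axial and one equatorial; opposite faces give both axial or both equatorial.
Here the groups are equatorial/axial → same face → cis.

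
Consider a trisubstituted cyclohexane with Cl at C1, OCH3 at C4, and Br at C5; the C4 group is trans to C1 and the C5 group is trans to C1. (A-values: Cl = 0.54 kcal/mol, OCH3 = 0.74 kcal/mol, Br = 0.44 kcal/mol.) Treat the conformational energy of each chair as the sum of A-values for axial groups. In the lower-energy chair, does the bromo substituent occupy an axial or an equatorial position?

Chair I (chloro axial, methoxy axial, bromo equatorial): E = 1.28 kcal/mol.
Chair II (chloro equatorial, methoxy equatorial, bromo axial): E = 0.44 kcal/mol.
Chair II is the more stable (lower-energy) conformer, and in that chair the bromo group is axial.

axial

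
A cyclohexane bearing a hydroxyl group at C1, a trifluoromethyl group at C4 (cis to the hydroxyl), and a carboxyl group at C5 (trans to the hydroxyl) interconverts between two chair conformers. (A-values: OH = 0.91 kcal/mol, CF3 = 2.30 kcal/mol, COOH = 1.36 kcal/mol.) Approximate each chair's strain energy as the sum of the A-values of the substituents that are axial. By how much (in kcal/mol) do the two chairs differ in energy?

2.75 kcal/mol

Chair I (hydroxyl axial, trifluoromethyl equatorial, carboxyl equatorial): E = 0.91 kcal/mol.
Chair II (hydroxyl equatorial, trifluoromethyl axial, carboxyl axial): E = 3.66 kcal/mol.
ΔE = 3.66 − 0.91 = 2.75 kcal/mol; chair I is more stable.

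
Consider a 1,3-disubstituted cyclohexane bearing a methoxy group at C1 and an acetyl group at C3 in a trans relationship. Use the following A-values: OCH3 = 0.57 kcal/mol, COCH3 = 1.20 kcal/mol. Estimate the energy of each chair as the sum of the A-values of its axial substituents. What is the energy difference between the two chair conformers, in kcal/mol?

C1 and C3 have the same parity, so for the trans isomer the two substituents are one axial and one equatorial in each chair.
Chair I (methoxy axial, acetyl equatorial): E = 0.57 kcal/mol.
Chair II (methoxy equatorial, acetyl axial): E = 1.20 kcal/mol.
ΔE = 1.20 − 0.57 = 0.63 kcal/mol; chair I is more stable.

0.63 kcal/mol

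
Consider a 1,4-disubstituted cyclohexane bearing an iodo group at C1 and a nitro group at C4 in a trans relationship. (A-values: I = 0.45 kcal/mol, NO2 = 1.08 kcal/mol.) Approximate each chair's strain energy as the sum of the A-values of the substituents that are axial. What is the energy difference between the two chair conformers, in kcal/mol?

1.53 kcal/mol

C1 and C4 have opposite parity, so for the trans isomer the two substituents are e,e in one chair and a,a in the other.
Chair I (iodo axial, nitro axial): E = 1.53 kcal/mol.
Chair II (iodo equatorial, nitro equatorial): E = 0.00 kcal/mol.
ΔE = 1.53 − 0.00 = 1.53 kcal/mol; chair II is more stable.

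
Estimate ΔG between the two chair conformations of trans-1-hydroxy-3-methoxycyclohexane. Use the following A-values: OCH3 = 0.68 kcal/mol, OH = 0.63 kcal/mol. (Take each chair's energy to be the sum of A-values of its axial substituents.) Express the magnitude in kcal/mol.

0.05 kcal/mol

C1 and C3 have the same parity, so for the trans isomer the two substituents are one axial and one equatorial in each chair.
Chair I (methoxy axial, hydroxyl equatorial): E = 0.68 kcal/mol.
Chair II (methoxy equatorial, hydroxyl axial): E = 0.63 kcal/mol.
ΔE = 0.68 − 0.63 = 0.05 kcal/mol; chair II is more stable.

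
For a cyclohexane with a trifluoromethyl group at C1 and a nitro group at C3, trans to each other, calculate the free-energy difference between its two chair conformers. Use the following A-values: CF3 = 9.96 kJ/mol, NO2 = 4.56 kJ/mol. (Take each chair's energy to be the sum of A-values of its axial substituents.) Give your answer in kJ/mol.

5.40 kJ/mol

C1 and C3 have the same parity, so for the trans isomer the two substituents are one axial and one equatorial in each chair.
Chair I (trifluoromethyl axial, nitro equatorial): E = 9.96 kJ/mol.
Chair II (trifluoromethyl equatorial, nitro axial): E = 4.56 kJ/mol.
ΔE = 9.96 − 4.56 = 5.40 kJ/mol; chair II is more stable.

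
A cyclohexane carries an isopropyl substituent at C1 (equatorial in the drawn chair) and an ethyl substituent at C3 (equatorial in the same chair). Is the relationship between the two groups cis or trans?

cis

C1 and C3 have the same parity, so their axial bonds point in the same direction.
With same-parity carbons, two substituents on the same face are both axial or both equatorial; opposite faces give one of each.
Here the groups are equatorial/equatorial → same face → cis.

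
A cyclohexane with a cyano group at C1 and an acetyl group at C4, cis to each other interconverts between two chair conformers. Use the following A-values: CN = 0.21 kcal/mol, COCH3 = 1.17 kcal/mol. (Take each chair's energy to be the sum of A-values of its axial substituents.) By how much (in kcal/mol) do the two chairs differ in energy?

C1 and C4 have opposite parity, so for the cis isomer the two substituents are one axial and one equatorial in each chair.
Chair I (cyano axial, acetyl equatorial): E = 0.21 kcal/mol.
Chair II (cyano equatorial, acetyl axial): E = 1.17 kcal/mol.
ΔE = 1.17 − 0.21 = 0.96 kcal/mol; chair I is more stable.

0.96 kcal/mol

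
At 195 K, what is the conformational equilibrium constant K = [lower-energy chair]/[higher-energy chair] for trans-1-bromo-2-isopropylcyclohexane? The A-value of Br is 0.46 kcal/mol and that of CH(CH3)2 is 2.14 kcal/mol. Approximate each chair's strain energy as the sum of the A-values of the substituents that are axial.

K ≈ 821

C1 and C2 have opposite parity, so for the trans isomer the two substituents are e,e in one chair and a,a in the other.
Chair I (bromo axial, isopropyl axial): E = 2.60 kcal/mol; chair II (bromo equatorial, isopropyl equatorial): E = 0.00 kcal/mol.
ΔG = 2.60 kcal/mol between the two chairs.
K = exp(ΔG/RT) with R = 1.987×10⁻³ kcal mol⁻¹ K⁻¹ and T = 195 K gives K ≈ 821.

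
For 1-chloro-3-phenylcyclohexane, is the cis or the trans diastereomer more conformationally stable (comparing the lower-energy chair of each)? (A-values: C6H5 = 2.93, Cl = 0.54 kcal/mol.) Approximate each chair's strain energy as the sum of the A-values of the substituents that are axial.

At 1,3 positions (parity same): cis → (e,e or a,a); trans → (a,e or e,a).
Best chair for cis: E = 0.00 kcal/mol; best chair for trans: E = 0.54 kcal/mol.
The cis isomer is lower by 0.54 kcal/mol.

cis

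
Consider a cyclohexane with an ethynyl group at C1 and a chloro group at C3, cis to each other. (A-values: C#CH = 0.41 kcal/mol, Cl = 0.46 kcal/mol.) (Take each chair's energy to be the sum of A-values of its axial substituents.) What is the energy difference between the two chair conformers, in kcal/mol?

C1 and C3 have the same parity, so for the cis isomer the two substituents are e,e in one chair and a,a in the other.
Chair I (ethynyl axial, chloro axial): E = 0.87 kcal/mol.
Chair II (ethynyl equatorial, chloro equatorial): E = 0.00 kcal/mol.
ΔE = 0.87 − 0.00 = 0.87 kcal/mol; chair II is more stable.

0.87 kcal/mol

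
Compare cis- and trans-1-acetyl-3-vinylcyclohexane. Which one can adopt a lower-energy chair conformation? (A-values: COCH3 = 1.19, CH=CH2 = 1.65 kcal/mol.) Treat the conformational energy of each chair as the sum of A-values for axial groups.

At 1,3 positions (parity same): cis → (e,e or a,a); trans → (a,e or e,a).
Best chair for cis: E = 0.00 kcal/mol; best chair for trans: E = 1.19 kcal/mol.
The cis isomer is lower by 1.19 kcal/mol.

cis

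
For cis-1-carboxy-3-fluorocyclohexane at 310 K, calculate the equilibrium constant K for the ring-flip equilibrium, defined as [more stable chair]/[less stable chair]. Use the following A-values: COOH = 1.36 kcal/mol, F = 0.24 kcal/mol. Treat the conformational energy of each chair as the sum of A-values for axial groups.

K ≈ 13.4

C1 and C3 have the same parity, so for the cis isomer the two substituents are e,e in one chair and a,a in the other.
Chair I (carboxyl axial, fluoro axial): E = 1.60 kcal/mol; chair II (carboxyl equatorial, fluoro equatorial): E = 0.00 kcal/mol.
ΔG = 1.60 kcal/mol between the two chairs.
K = exp(ΔG/RT) with R = 1.987×10⁻³ kcal mol⁻¹ K⁻¹ and T = 310 K gives K ≈ 13.4.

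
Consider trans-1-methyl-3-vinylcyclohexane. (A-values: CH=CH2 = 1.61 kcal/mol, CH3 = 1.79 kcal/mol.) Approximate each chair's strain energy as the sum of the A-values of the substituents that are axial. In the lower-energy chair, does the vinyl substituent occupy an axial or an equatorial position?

C1 and C3 have the same parity, so for the trans isomer the two substituents are one axial and one equatorial in each chair.
Chair I (vinyl axial, methyl equatorial): E = 1.61 kcal/mol.
Chair II (vinyl equatorial, methyl axial): E = 1.79 kcal/mol.
Chair I is the more stable (lower-energy) conformer, and in that chair the vinyl group is axial.

axial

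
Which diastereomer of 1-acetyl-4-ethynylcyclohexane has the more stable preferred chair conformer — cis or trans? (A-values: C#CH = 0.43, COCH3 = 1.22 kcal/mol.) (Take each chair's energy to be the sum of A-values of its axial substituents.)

trans

At 1,4 positions (parity opposite): cis → (a,e or e,a); trans → (e,e or a,a).
Best chair for cis: E = 0.43 kcal/mol; best chair for trans: E = 0.00 kcal/mol.
The trans isomer is lower by 0.43 kcal/mol.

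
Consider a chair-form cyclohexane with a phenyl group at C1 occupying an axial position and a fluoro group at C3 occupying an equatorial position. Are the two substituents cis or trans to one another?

C1 and C3 have the same parity, so their axial bonds point in the same direction.
With same-parity carbons, two substituents on the same face are both axial or both equatorial; opposite faces give one of each.
Here the groups are axial/equatorial → opposite face → trans.

trans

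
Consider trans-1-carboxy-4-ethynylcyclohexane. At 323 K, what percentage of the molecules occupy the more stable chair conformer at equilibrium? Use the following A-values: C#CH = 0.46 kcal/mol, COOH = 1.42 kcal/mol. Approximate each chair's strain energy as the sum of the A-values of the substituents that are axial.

94.9%

C1 and C4 have opposite parity, so for the trans isomer the two substituents are e,e in one chair and a,a in the other.
Chair I (ethynyl axial, carboxyl axial): E = 1.88 kcal/mol; chair II (ethynyl equatorial, carboxyl equatorial): E = 0.00 kcal/mol.
ΔG = 1.88 kcal/mol between the two chairs.
K = exp(ΔG/RT) with R = 1.987×10⁻³ kcal mol⁻¹ K⁻¹ and T = 323 K gives K ≈ 18.7.
Fraction in the lower-energy chair = K/(K+1) = 94.9%.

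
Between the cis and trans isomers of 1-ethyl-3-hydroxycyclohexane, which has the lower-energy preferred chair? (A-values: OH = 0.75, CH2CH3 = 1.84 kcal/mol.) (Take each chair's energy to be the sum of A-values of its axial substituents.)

At 1,3 positions (parity same): cis → (e,e or a,a); trans → (a,e or e,a).
Best chair for cis: E = 0.00 kcal/mol; best chair for trans: E = 0.75 kcal/mol.
The cis isomer is lower by 0.75 kcal/mol.

cis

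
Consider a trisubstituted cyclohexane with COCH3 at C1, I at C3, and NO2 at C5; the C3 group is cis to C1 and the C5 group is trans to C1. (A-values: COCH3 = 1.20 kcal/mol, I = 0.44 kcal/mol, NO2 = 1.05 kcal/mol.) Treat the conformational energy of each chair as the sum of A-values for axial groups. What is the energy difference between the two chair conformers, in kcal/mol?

Chair I (acetyl axial, iodo axial, nitro equatorial): E = 1.64 kcal/mol.
Chair II (acetyl equatorial, iodo equatorial, nitro axial): E = 1.05 kcal/mol.
ΔE = 1.64 − 1.05 = 0.59 kcal/mol; chair II is more stable.

0.59 kcal/mol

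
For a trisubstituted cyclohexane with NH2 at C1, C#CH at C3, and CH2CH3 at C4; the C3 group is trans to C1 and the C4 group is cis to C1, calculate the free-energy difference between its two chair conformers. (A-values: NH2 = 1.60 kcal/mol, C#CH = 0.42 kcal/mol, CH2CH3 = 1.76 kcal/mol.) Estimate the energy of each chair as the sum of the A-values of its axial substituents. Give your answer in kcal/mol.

Chair I (amino axial, ethynyl equatorial, ethyl equatorial): E = 1.60 kcal/mol.
Chair II (amino equatorial, ethynyl axial, ethyl axial): E = 2.18 kcal/mol.
ΔE = 2.18 − 1.60 = 0.58 kcal/mol; chair I is more stable.

0.58 kcal/mol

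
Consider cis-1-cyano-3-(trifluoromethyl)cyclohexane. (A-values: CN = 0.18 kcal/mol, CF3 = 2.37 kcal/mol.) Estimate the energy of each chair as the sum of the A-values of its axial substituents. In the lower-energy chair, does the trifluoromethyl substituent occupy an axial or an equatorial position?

equatorial

C1 and C3 have the same parity, so for the cis isomer the two substituents are e,e in one chair and a,a in the other.
Chair I (cyano axial, trifluoromethyl axial): E = 2.55 kcal/mol.
Chair II (cyano equatorial, trifluoromethyl equatorial): E = 0.00 kcal/mol.
Chair II is the more stable (lower-energy) conformer, and in that chair the trifluoromethyl group is equatorial.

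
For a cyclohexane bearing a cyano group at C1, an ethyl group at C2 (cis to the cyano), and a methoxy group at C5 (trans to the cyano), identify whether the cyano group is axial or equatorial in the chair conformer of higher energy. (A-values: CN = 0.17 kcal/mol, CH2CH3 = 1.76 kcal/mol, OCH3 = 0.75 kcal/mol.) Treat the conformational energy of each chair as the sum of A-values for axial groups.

equatorial

Chair I (cyano axial, ethyl equatorial, methoxy equatorial): E = 0.17 kcal/mol.
Chair II (cyano equatorial, ethyl axial, methoxy axial): E = 2.51 kcal/mol.
Chair II is the less stable (higher-energy) conformer, and in that chair the cyano group is equatorial.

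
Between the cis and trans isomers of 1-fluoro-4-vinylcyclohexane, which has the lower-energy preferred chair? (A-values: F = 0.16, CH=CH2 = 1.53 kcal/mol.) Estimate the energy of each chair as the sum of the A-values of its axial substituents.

At 1,4 positions (parity opposite): cis → (a,e or e,a); trans → (e,e or a,a).
Best chair for cis: E = 0.16 kcal/mol; best chair for trans: E = 0.00 kcal/mol.
The trans isomer is lower by 0.16 kcal/mol.

trans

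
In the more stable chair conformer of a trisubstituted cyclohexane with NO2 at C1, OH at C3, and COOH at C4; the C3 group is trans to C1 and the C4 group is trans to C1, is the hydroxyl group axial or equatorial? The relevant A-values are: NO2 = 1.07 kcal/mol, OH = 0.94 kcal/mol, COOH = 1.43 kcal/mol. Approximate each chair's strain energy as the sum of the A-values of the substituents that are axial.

axial

Chair I (nitro axial, hydroxyl equatorial, carboxyl axial): E = 2.50 kcal/mol.
Chair II (nitro equatorial, hydroxyl axial, carboxyl equatorial): E = 0.94 kcal/mol.
Chair II is the more stable (lower-energy) conformer, and in that chair the hydroxyl group is axial.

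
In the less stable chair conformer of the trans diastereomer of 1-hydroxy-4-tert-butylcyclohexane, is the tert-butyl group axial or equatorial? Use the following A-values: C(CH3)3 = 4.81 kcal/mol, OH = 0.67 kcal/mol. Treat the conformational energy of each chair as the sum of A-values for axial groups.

axial

C1 and C4 have opposite parity, so for the trans isomer the two substituents are e,e in one chair and a,a in the other.
Chair I (tert-butyl axial, hydroxyl axial): E = 5.48 kcal/mol.
Chair II (tert-butyl equatorial, hydroxyl equatorial): E = 0.00 kcal/mol.
Chair I is the less stable (higher-energy) conformer, and in that chair the tert-butyl group is axial.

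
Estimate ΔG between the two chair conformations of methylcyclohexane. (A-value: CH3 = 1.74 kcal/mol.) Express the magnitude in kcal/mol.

1.74 kcal/mol

A monosubstituted cyclohexane has one chair with the methyl group axial (E = A = 1.74 kcal/mol) and one with it equatorial (E = 0).
ΔE = 1.74 − 0 = 1.74 kcal/mol.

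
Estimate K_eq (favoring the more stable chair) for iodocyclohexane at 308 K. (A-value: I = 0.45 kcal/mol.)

One chair has the iodo group axial (E = 0.45 kcal/mol) and the other has it equatorial (E = 0).
ΔG = 0.45 kcal/mol between the two chairs.
K = exp(ΔG/RT) with R = 1.987×10⁻³ kcal mol⁻¹ K⁻¹ and T = 308 K gives K ≈ 2.09.

K ≈ 2.09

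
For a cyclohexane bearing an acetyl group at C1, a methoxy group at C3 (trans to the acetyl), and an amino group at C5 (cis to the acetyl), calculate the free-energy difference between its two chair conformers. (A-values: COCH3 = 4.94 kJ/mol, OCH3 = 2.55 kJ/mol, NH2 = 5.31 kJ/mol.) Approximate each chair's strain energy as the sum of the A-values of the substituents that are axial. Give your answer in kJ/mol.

Chair I (acetyl axial, methoxy equatorial, amino axial): E = 10.25 kJ/mol.
Chair II (acetyl equatorial, methoxy axial, amino equatorial): E = 2.55 kJ/mol.
ΔE = 10.25 − 2.55 = 7.70 kJ/mol; chair II is more stable.

7.70 kJ/mol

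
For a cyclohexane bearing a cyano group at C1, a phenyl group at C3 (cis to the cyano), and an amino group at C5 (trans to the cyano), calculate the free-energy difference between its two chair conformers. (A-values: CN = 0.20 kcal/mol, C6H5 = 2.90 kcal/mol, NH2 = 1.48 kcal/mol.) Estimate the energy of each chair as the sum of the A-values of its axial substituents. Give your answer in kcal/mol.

Chair I (cyano axial, phenyl axial, amino equatorial): E = 3.10 kcal/mol.
Chair II (cyano equatorial, phenyl equatorial, amino axial): E = 1.48 kcal/mol.
ΔE = 3.10 − 1.48 = 1.62 kcal/mol; chair II is more stable.

1.62 kcal/mol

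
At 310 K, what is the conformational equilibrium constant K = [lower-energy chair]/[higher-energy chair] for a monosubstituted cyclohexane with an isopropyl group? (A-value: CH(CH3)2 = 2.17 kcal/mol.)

One chair has the isopropyl group axial (E = 2.17 kcal/mol) and the other has it equatorial (E = 0).
ΔG = 2.17 kcal/mol between the two chairs.
K = exp(ΔG/RT) with R = 1.987×10⁻³ kcal mol⁻¹ K⁻¹ and T = 310 K gives K ≈ 33.9.

K ≈ 33.9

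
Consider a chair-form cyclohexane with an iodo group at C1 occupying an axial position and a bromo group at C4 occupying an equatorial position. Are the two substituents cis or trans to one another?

cis

C1 and C4 have opposite parity, so their axial bonds point in opposite directions.
With opposite-parity carbons, two substituents on the same face are one axial and one equatorial; opposite faces give both axial or both equatorial.
Here the groups are axial/equatorial → same face → cis.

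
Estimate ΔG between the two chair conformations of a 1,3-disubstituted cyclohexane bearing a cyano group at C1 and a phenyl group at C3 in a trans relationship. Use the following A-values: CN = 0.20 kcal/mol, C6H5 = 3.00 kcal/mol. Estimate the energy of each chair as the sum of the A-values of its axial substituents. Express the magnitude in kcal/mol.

2.80 kcal/mol

C1 and C3 have the same parity, so for the trans isomer the two substituents are one axial and one equatorial in each chair.
Chair I (cyano axial, phenyl equatorial): E = 0.20 kcal/mol.
Chair II (cyano equatorial, phenyl axial): E = 3.00 kcal/mol.
ΔE = 3.00 − 0.20 = 2.80 kcal/mol; chair I is more stable.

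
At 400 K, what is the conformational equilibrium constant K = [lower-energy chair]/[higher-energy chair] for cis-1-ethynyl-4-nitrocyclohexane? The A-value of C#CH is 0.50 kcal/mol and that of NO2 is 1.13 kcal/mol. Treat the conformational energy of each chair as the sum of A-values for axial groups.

K ≈ 2.21

C1 and C4 have opposite parity, so for the cis isomer the two substituents are one axial and one equatorial in each chair.
Chair I (ethynyl axial, nitro equatorial): E = 0.50 kcal/mol; chair II (ethynyl equatorial, nitro axial): E = 1.13 kcal/mol.
ΔG = 0.63 kcal/mol between the two chairs.
K = exp(ΔG/RT) with R = 1.987×10⁻³ kcal mol⁻¹ K⁻¹ and T = 400 K gives K ≈ 2.21.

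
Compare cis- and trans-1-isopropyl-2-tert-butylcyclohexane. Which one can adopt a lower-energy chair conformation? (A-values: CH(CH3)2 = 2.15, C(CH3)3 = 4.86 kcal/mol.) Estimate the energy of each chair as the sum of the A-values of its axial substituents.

trans

At 1,2 positions (parity opposite): cis → (a,e or e,a); trans → (e,e or a,a).
Best chair for cis: E = 2.15 kcal/mol; best chair for trans: E = 0.00 kcal/mol.
The trans isomer is lower by 2.15 kcal/mol.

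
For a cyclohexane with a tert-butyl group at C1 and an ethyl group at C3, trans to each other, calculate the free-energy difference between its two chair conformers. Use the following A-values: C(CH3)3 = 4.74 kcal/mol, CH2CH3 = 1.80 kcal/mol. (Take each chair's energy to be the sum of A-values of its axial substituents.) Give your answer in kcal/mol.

2.94 kcal/mol

C1 and C3 have the same parity, so for the trans isomer the two substituents are one axial and one equatorial in each chair.
Chair I (tert-butyl axial, ethyl equatorial): E = 4.74 kcal/mol.
Chair II (tert-butyl equatorial, ethyl axial): E = 1.80 kcal/mol.
ΔE = 4.74 − 1.80 = 2.94 kcal/mol; chair II is more stable.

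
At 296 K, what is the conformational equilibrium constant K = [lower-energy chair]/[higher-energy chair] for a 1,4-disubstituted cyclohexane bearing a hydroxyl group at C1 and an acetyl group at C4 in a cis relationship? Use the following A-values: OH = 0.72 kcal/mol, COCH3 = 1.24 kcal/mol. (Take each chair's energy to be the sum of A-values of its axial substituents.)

C1 and C4 have opposite parity, so for the cis isomer the two substituents are one axial and one equatorial in each chair.
Chair I (hydroxyl axial, acetyl equatorial): E = 0.72 kcal/mol; chair II (hydroxyl equatorial, acetyl axial): E = 1.24 kcal/mol.
ΔG = 0.52 kcal/mol between the two chairs.
K = exp(ΔG/RT) with R = 1.987×10⁻³ kcal mol⁻¹ K⁻¹ and T = 296 K gives K ≈ 2.42.

K ≈ 2.42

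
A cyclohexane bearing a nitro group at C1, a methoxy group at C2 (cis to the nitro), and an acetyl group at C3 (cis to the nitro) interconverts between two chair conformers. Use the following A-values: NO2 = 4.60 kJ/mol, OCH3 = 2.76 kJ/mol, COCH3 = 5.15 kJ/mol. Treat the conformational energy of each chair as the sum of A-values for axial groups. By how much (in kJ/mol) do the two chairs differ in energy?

6.99 kJ/mol

Chair I (nitro axial, methoxy equatorial, acetyl axial): E = 9.75 kJ/mol.
Chair II (nitro equatorial, methoxy axial, acetyl equatorial): E = 2.76 kJ/mol.
ΔE = 9.75 − 2.76 = 6.99 kJ/mol; chair II is more stable.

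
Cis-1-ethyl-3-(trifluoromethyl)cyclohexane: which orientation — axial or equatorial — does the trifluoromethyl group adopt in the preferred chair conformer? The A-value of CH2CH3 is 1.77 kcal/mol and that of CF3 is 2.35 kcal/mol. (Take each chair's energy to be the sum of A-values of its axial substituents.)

equatorial

C1 and C3 have the same parity, so for the cis isomer the two substituents are e,e in one chair and a,a in the other.
Chair I (ethyl axial, trifluoromethyl axial): E = 4.12 kcal/mol.
Chair II (ethyl equatorial, trifluoromethyl equatorial): E = 0.00 kcal/mol.
Chair II is the more stable (lower-energy) conformer, and in that chair the trifluoromethyl group is equatorial.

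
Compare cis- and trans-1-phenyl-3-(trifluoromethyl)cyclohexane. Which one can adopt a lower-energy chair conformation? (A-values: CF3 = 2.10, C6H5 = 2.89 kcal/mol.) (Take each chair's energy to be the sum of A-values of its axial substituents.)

At 1,3 positions (parity same): cis → (e,e or a,a); trans → (a,e or e,a).
Best chair for cis: E = 0.00 kcal/mol; best chair for trans: E = 2.10 kcal/mol.
The cis isomer is lower by 2.10 kcal/mol.

cis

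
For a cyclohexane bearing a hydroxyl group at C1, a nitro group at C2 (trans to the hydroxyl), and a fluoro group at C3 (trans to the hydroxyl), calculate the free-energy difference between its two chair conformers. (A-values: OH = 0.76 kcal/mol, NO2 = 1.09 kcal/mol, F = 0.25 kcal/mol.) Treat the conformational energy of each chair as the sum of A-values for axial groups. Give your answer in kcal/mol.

Chair I (hydroxyl axial, nitro axial, fluoro equatorial): E = 1.85 kcal/mol.
Chair II (hydroxyl equatorial, nitro equatorial, fluoro axial): E = 0.25 kcal/mol.
ΔE = 1.85 − 0.25 = 1.60 kcal/mol; chair II is more stable.

1.60 kcal/mol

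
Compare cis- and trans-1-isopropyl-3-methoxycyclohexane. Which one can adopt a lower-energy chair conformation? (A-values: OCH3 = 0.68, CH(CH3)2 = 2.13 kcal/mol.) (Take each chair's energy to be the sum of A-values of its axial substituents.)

cis

At 1,3 positions (parity same): cis → (e,e or a,a); trans → (a,e or e,a).
Best chair for cis: E = 0.00 kcal/mol; best chair for trans: E = 0.68 kcal/mol.
The cis isomer is lower by 0.68 kcal/mol.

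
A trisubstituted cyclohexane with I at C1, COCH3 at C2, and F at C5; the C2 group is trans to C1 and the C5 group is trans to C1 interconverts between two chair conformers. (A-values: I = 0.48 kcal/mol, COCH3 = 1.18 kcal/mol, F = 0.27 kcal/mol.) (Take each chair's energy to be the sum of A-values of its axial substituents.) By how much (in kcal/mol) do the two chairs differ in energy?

1.39 kcal/mol

Chair I (iodo axial, acetyl axial, fluoro equatorial): E = 1.66 kcal/mol.
Chair II (iodo equatorial, acetyl equatorial, fluoro axial): E = 0.27 kcal/mol.
ΔE = 1.66 − 0.27 = 1.39 kcal/mol; chair II is more stable.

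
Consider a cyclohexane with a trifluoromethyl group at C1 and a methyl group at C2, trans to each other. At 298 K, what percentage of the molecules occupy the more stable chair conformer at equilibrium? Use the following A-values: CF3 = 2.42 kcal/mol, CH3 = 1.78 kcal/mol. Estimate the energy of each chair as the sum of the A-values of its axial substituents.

C1 and C2 have opposite parity, so for the trans isomer the two substituents are e,e in one chair and a,a in the other.
Chair I (trifluoromethyl axial, methyl axial): E = 4.20 kcal/mol; chair II (trifluoromethyl equatorial, methyl equatorial): E = 0.00 kcal/mol.
ΔG = 4.20 kcal/mol between the two chairs.
K = exp(ΔG/RT) with R = 1.987×10⁻³ kcal mol⁻¹ K⁻¹ and T = 298 K gives K ≈ 1.2e+03.
Fraction in the lower-energy chair = K/(K+1) = 99.9%.

99.9%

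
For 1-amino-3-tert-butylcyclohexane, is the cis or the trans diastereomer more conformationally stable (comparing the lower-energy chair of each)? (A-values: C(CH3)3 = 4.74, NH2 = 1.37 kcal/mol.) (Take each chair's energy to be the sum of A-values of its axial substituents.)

cis

At 1,3 positions (parity same): cis → (e,e or a,a); trans → (a,e or e,a).
Best chair for cis: E = 0.00 kcal/mol; best chair for trans: E = 1.37 kcal/mol.
The cis isomer is lower by 1.37 kcal/mol.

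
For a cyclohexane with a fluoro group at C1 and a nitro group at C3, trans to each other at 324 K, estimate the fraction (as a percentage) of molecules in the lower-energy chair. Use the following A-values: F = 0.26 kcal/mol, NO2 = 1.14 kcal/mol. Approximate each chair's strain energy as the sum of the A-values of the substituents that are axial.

C1 and C3 have the same parity, so for the trans isomer the two substituents are one axial and one equatorial in each chair.
Chair I (fluoro axial, nitro equatorial): E = 0.26 kcal/mol; chair II (fluoro equatorial, nitro axial): E = 1.14 kcal/mol.
ΔG = 0.88 kcal/mol between the two chairs.
K = exp(ΔG/RT) with R = 1.987×10⁻³ kcal mol⁻¹ K⁻¹ and T = 324 K gives K ≈ 3.92.
Fraction in the lower-energy chair = K/(K+1) = 79.7%.

79.7%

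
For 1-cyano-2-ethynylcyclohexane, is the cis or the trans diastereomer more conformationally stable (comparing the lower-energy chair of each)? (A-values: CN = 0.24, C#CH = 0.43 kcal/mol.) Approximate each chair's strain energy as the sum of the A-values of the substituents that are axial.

At 1,2 positions (parity opposite): cis → (a,e or e,a); trans → (e,e or a,a).
Best chair for cis: E = 0.24 kcal/mol; best chair for trans: E = 0.00 kcal/mol.
The trans isomer is lower by 0.24 kcal/mol.

trans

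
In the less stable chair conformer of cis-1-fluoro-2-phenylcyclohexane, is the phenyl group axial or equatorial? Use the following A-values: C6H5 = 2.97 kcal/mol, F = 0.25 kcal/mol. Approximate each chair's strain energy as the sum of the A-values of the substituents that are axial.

C1 and C2 have opposite parity, so for the cis isomer the two substituents are one axial and one equatorial in each chair.
Chair I (phenyl axial, fluoro equatorial): E = 2.97 kcal/mol.
Chair II (phenyl equatorial, fluoro axial): E = 0.25 kcal/mol.
Chair I is the less stable (higher-energy) conformer, and in that chair the phenyl group is axial.

axial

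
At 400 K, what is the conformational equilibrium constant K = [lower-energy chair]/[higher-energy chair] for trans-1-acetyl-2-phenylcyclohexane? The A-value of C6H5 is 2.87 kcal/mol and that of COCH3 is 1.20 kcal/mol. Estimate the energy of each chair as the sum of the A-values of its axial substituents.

K ≈ 167

C1 and C2 have opposite parity, so for the trans isomer the two substituents are e,e in one chair and a,a in the other.
Chair I (phenyl axial, acetyl axial): E = 4.07 kcal/mol; chair II (phenyl equatorial, acetyl equatorial): E = 0.00 kcal/mol.
ΔG = 4.07 kcal/mol between the two chairs.
K = exp(ΔG/RT) with R = 1.987×10⁻³ kcal mol⁻¹ K⁻¹ and T = 400 K gives K ≈ 167.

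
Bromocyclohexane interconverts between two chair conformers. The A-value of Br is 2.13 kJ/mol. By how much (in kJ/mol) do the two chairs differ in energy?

2.13 kJ/mol

A monosubstituted cyclohexane has one chair with the bromo group axial (E = A = 2.13 kJ/mol) and one with it equatorial (E = 0).
ΔE = 2.13 − 0 = 2.13 kJ/mol.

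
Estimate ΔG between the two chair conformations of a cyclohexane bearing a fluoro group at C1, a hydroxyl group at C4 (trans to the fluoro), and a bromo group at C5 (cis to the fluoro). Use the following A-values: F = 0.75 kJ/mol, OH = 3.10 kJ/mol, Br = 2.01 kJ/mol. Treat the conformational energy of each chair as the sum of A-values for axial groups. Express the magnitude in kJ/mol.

5.86 kJ/mol

Chair I (fluoro axial, hydroxyl axial, bromo axial): E = 5.86 kJ/mol.
Chair II (fluoro equatorial, hydroxyl equatorial, bromo equatorial): E = 0.00 kJ/mol.
ΔE = 5.86 − 0.00 = 5.86 kJ/mol; chair II is more stable.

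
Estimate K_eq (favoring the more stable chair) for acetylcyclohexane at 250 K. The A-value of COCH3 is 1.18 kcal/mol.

K ≈ 10.8

One chair has the acetyl group axial (E = 1.18 kcal/mol) and the other has it equatorial (E = 0).
ΔG = 1.18 kcal/mol between the two chairs.
K = exp(ΔG/RT) with R = 1.987×10⁻³ kcal mol⁻¹ K⁻¹ and T = 250 K gives K ≈ 10.8.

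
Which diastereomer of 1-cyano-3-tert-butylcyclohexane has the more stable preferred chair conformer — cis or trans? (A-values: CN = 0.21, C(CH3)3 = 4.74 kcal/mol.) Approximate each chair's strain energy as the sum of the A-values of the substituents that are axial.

At 1,3 positions (parity same): cis → (e,e or a,a); trans → (a,e or e,a).
Best chair for cis: E = 0.00 kcal/mol; best chair for trans: E = 0.21 kcal/mol.
The cis isomer is lower by 0.21 kcal/mol.

cis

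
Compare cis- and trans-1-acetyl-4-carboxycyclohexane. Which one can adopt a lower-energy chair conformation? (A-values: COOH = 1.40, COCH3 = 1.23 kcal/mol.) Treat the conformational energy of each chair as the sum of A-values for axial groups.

At 1,4 positions (parity opposite): cis → (a,e or e,a); trans → (e,e or a,a).
Best chair for cis: E = 1.23 kcal/mol; best chair for trans: E = 0.00 kcal/mol.
The trans isomer is lower by 1.23 kcal/mol.

trans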